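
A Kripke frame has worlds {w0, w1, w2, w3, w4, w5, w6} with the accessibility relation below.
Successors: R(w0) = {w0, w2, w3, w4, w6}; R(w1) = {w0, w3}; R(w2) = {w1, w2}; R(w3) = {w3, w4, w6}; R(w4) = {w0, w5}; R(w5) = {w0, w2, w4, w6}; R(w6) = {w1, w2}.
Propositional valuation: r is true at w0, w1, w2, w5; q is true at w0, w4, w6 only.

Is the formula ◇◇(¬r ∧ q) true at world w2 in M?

No

At w2: ◇◇(¬r ∧ q) requires ◇(¬r ∧ q) at some successor in {w1, w2}.
  At w1: ◇(¬r ∧ q) is false.
  At w2: ◇(¬r ∧ q) is false.
So ◇◇(¬r ∧ q) is false at w2.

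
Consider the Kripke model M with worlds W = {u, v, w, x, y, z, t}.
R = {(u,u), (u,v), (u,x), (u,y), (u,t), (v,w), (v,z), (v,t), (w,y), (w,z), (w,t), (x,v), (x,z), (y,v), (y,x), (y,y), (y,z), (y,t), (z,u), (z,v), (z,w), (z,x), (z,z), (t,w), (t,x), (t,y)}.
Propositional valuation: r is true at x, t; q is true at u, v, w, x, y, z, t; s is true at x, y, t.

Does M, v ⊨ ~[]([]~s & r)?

At v: []([]~s & r) is false, so ~[]([]~s & r) is true.
  At v: []([]~s & r) requires []~s & r at every successor {w, z, t}.
    []~s & r fails at w, so []([]~s & r) is false at v.
      At w: []~s is false, r is false, so []~s & r is false.

Yes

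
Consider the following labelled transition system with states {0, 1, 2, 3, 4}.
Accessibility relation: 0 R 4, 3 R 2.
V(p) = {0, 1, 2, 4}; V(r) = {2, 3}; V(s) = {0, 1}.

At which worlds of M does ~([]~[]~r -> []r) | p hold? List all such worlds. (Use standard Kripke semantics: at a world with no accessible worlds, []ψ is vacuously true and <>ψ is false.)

Let φ = ~([]~[]~r -> []r) | p. Evaluate φ at each world:
  0 (successors {4}): φ is true.
  1 (successors ∅): φ is true.
  2 (successors ∅): φ is true.
  3 (successors {2}): φ is false.
  4 (successors ∅): φ is true.
For instance, at 3:
  At 3: ~([]~[]~r -> []r) is false, p is false, so ~([]~[]~r -> []r) | p is false.
    At 3: []~[]~r -> []r is true, so ~([]~[]~r -> []r) is false.
      At 3: []~[]~r is false, []r is true, so []~[]~r -> []r is true.
Satisfying worlds: {0, 1, 2, 4}

0, 1, 2, 4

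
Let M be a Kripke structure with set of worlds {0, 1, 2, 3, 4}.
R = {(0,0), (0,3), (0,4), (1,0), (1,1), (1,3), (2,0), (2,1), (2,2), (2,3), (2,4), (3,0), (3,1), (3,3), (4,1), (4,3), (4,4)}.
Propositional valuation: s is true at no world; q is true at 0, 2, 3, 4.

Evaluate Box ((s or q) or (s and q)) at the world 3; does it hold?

Recall that Box ψ holds at a world iff ψ holds at every accessible world, and Dia ψ holds iff ψ holds at some accessible world.
At 3: Box ((s or q) or (s and q)) requires (s or q) or (s and q) at every successor {0, 1, 3}.
  (s or q) or (s and q) fails at 1, so Box ((s or q) or (s and q)) is false at 3.

No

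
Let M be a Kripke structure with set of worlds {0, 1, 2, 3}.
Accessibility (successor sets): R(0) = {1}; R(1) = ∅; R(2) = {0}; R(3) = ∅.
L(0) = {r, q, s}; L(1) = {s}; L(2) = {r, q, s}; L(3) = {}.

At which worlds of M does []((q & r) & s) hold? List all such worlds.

1, 2, 3

Recall that []ψ holds at a world iff ψ holds at every accessible world, and <>ψ holds iff ψ holds at some accessible world.
Let φ = []((q & r) & s). Evaluate φ at each world:
  0 (successors {1}): φ is false.
  1 (successors ∅): φ is true.
  2 (successors {0}): φ is true.
  3 (successors ∅): φ is true.
For instance, at 0:
  At 0: []((q & r) & s) requires (q & r) & s at every successor {1}.
    (q & r) & s fails at 1, so []((q & r) & s) is false at 0.
Satisfying worlds: {1, 2, 3}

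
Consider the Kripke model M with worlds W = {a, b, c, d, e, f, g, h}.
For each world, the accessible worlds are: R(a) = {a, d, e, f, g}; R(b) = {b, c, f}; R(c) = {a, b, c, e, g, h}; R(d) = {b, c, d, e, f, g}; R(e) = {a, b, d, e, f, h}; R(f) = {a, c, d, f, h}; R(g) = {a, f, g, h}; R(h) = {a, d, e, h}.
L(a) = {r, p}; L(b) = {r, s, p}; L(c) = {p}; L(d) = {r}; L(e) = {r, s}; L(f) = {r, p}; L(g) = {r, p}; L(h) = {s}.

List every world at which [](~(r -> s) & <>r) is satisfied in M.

Let φ = [](~(r -> s) & <>r). Evaluate φ at each world:
  a (successors {a, d, e, f, g}): φ is false.
  b (successors {b, c, f}): φ is false.
  c (successors {a, b, c, e, g, h}): φ is false.
  d (successors {b, c, d, e, f, g}): φ is false.
  e (successors {a, b, d, e, f, h}): φ is false.
  f (successors {a, c, d, f, h}): φ is false.
  g (successors {a, f, g, h}): φ is false.
  h (successors {a, d, e, h}): φ is false.
For instance, at f:
  At f: [](~(r -> s) & <>r) requires ~(r -> s) & <>r at every successor {a, c, d, f, h}.
    ~(r -> s) & <>r fails at c, so [](~(r -> s) & <>r) is false at f.
      At c: ~(r -> s) is false, <>r is true, so ~(r -> s) & <>r is false.
Satisfying worlds: none.

none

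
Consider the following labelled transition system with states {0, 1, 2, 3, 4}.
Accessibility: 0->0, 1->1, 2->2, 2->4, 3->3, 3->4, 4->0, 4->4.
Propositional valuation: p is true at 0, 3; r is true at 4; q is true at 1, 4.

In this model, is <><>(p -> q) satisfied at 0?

No

At 0: <><>(p -> q) requires <>(p -> q) at some successor in {0}.
  At 0: <>(p -> q) is false.
So <><>(p -> q) is false at 0.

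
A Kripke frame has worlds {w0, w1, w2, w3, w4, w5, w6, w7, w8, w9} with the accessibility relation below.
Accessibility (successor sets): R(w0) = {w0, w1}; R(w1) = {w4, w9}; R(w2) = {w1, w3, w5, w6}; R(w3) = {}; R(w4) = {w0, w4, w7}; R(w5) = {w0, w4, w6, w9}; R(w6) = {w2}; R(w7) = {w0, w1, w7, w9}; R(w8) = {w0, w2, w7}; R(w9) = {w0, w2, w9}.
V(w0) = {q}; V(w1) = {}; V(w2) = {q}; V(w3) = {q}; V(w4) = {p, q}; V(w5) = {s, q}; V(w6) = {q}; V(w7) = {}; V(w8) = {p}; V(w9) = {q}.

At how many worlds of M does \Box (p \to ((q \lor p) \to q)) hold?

Let φ = \Box (p \to ((q \lor p) \to q)). Evaluate φ at each world:
  w0 (successors {w0, w1}): φ is true.
  w1 (successors {w4, w9}): φ is true.
  w2 (successors {w1, w3, w5, w6}): φ is true.
  w3 (successors ∅): φ is true.
  w4 (successors {w0, w4, w7}): φ is true.
  w5 (successors {w0, w4, w6, w9}): φ is true.
  w6 (successors {w2}): φ is true.
  w7 (successors {w0, w1, w7, w9}): φ is true.
  w8 (successors {w0, w2, w7}): φ is true.
  w9 (successors {w0, w2, w9}): φ is true.
For instance, at w9:
  At w9: \Box (p \to ((q \lor p) \to q)) requires p \to ((q \lor p) \to q) at every successor {w0, w2, w9}.
    At w0: p \to ((q \lor p) \to q) is true.
    At w2: p \to ((q \lor p) \to q) is true.
    At w9: p \to ((q \lor p) \to q) is true.
  So \Box (p \to ((q \lor p) \to q)) is true at w9.
Satisfying worlds: {w0, w1, w2, w3, w4, w5, w6, w7, w8, w9}

10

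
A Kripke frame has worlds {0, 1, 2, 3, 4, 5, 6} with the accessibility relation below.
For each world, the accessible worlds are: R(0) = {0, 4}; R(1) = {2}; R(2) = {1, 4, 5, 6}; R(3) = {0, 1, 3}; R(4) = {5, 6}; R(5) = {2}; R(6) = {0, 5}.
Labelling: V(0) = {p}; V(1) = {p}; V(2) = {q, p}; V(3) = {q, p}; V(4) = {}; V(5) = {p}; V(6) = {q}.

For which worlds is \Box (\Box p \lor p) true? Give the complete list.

Let φ = \Box (\Box p \lor p). Evaluate φ at each world:
  0 (successors {0, 4}): φ is false.
  1 (successors {2}): φ is true.
  2 (successors {1, 4, 5, 6}): φ is false.
  3 (successors {0, 1, 3}): φ is true.
  4 (successors {5, 6}): φ is true.
  5 (successors {2}): φ is true.
  6 (successors {0, 5}): φ is true.
For instance, at 6:
  At 6: \Box (\Box p \lor p) requires \Box p \lor p at every successor {0, 5}.
      At 0: \Box p is false, p is true, so \Box p \lor p is true.
      At 5: \Box p is true, p is true, so \Box p \lor p is true.
  So \Box (\Box p \lor p) is true at 6.
Satisfying worlds: {1, 3, 4, 5, 6}

1, 3, 4, 5, 6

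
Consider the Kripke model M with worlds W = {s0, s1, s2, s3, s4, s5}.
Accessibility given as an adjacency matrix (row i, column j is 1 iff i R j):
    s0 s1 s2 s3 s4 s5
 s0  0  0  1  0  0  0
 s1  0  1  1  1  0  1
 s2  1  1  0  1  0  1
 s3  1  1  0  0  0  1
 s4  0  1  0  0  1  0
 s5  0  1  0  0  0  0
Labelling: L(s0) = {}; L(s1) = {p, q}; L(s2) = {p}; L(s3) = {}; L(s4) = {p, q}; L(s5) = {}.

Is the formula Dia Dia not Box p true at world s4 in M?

Yes

At s4: Dia Dia not Box p requires Dia not Box p at some successor in {s1, s4}.
  Dia not Box p holds at s1, so Dia Dia not Box p is true at s4.
    At s1: Dia not Box p requires not Box p at some successor in {s1, s2, s3, s5}.
      not Box p holds at s1, so Dia not Box p is true at s1.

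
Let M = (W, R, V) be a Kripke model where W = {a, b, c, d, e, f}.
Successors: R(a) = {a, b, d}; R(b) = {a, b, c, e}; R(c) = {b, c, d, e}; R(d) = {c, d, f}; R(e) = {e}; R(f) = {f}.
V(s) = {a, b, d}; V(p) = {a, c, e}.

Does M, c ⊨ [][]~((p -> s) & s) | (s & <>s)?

No

At c: [][]~((p -> s) & s) is false, s & <>s is false, so [][]~((p -> s) & s) | (s & <>s) is false.
  At c: [][]~((p -> s) & s) requires []~((p -> s) & s) at every successor {b, c, d, e}.
    []~((p -> s) & s) fails at b, so [][]~((p -> s) & s) is false at c.
      At b: []~((p -> s) & s) requires ~((p -> s) & s) at every successor {a, b, c, e}.
        ~((p -> s) & s) fails at a, so []~((p -> s) & s) is false at b.
  At c: s is false, <>s is true, so s & <>s is false.
    At c: <>s requires s at some successor in {b, c, d, e}.
      s holds at b, so <>s is true at c.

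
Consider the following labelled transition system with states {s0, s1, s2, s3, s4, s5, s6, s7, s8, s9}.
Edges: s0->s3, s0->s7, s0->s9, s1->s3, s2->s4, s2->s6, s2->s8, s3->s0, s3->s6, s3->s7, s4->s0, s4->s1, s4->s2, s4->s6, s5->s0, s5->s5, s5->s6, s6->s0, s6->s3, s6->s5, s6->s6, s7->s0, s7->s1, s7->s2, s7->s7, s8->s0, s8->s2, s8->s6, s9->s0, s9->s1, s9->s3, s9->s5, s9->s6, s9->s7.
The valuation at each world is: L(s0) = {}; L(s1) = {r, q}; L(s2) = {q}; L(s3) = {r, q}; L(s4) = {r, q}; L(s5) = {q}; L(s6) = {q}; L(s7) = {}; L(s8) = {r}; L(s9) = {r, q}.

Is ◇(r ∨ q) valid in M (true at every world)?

Let φ = ◇(r ∨ q). Evaluate φ at each world:
  s0 (successors {s3, s7, s9}): φ is true.
  s1 (successors {s3}): φ is true.
  s2 (successors {s4, s6, s8}): φ is true.
  s3 (successors {s0, s6, s7}): φ is true.
  s4 (successors {s0, s1, s2, s6}): φ is true.
  s5 (successors {s0, s5, s6}): φ is true.
  s6 (successors {s0, s3, s5, s6}): φ is true.
  s7 (successors {s0, s1, s2, s7}): φ is true.
  s8 (successors {s0, s2, s6}): φ is true.
  s9 (successors {s0, s1, s3, s5, s6, s7}): φ is true.
For instance, at s9:
  At s9: ◇(r ∨ q) requires r ∨ q at some successor in {s0, s1, s3, s5, s6, s7}.
    r ∨ q holds at s1, so ◇(r ∨ q) is true at s9.

Yes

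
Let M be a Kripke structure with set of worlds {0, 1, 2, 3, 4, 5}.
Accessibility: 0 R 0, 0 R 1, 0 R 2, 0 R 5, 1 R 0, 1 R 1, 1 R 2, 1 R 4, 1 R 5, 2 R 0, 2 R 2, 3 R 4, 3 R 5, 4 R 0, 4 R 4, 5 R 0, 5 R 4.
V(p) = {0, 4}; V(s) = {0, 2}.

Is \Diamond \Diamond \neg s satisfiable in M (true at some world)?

Yes

Recall that \Diamond ψ holds at a world iff ψ holds at some accessible world.
Let φ = \Diamond \Diamond \neg s. Evaluate φ at each world:
  0 (successors {0, 1, 2, 5}): φ is true.
  1 (successors {0, 1, 2, 4, 5}): φ is true.
  2 (successors {0, 2}): φ is true.
  3 (successors {4, 5}): φ is true.
  4 (successors {0, 4}): φ is true.
  5 (successors {0, 4}): φ is true.
Detail at 0 (witness):
  At 0: \Diamond \Diamond \neg s requires \Diamond \neg s at some successor in {0, 1, 2, 5}.
    \Diamond \neg s holds at 0, so \Diamond \Diamond \neg s is true at 0.
      At 0: \Diamond \neg s requires \neg s at some successor in {0, 1, 2, 5}.
        \neg s holds at 1, so \Diamond \neg s is true at 0.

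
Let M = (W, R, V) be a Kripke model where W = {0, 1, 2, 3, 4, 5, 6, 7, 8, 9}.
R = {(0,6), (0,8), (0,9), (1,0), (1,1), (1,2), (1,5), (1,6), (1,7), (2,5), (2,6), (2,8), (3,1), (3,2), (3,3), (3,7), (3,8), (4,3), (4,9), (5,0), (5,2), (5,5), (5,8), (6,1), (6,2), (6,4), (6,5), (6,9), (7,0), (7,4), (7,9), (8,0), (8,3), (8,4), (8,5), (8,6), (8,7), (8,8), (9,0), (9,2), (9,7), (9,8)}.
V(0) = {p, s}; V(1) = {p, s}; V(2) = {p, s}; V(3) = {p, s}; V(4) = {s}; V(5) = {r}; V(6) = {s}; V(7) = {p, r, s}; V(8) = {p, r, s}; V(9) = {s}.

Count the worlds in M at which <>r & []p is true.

Recall that []ψ holds at a world iff ψ holds at every accessible world, and <>ψ holds iff ψ holds at some accessible world.
Let φ = <>r & []p. Evaluate φ at each world:
  0 (successors {6, 8, 9}): φ is false.
  1 (successors {0, 1, 2, 5, 6, 7}): φ is false.
  2 (successors {5, 6, 8}): φ is false.
  3 (successors {1, 2, 3, 7, 8}): φ is true.
  4 (successors {3, 9}): φ is false.
  5 (successors {0, 2, 5, 8}): φ is false.
  6 (successors {1, 2, 4, 5, 9}): φ is false.
  7 (successors {0, 4, 9}): φ is false.
  8 (successors {0, 3, 4, 5, 6, 7, 8}): φ is false.
  9 (successors {0, 2, 7, 8}): φ is true.
For instance, at 3:
  At 3: <>r is true, []p is true, so <>r & []p is true.
    At 3: <>r requires r at some successor in {1, 2, 3, 7, 8}.
      r holds at 7, so <>r is true at 3.
    At 3: []p requires p at every successor {1, 2, 3, 7, 8}.
      At 1: p is true.
      At 2: p is true.
      At 3: p is true.
      At 7: p is true.
      At 8: p is true.
    So []p is true at 3.
Satisfying worlds: {3, 9}

2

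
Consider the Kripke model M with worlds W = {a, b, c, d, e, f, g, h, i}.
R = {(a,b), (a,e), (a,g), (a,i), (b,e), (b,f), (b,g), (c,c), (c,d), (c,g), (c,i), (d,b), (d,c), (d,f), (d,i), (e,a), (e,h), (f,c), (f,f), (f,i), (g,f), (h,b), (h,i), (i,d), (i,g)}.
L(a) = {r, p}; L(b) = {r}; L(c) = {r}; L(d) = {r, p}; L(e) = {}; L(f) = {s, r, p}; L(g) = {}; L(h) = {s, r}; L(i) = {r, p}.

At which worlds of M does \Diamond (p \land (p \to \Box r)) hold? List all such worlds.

b, c, d, f, g, i

Let φ = \Diamond (p \land (p \to \Box r)). Evaluate φ at each world:
  a (successors {b, e, g, i}): φ is false.
  b (successors {e, f, g}): φ is true.
  c (successors {c, d, g, i}): φ is true.
  d (successors {b, c, f, i}): φ is true.
  e (successors {a, h}): φ is false.
  f (successors {c, f, i}): φ is true.
  g (successors {f}): φ is true.
  h (successors {b, i}): φ is false.
  i (successors {d, g}): φ is true.
For instance, at d:
  At d: \Diamond (p \land (p \to \Box r)) requires p \land (p \to \Box r) at some successor in {b, c, f, i}.
    p \land (p \to \Box r) holds at f, so \Diamond (p \land (p \to \Box r)) is true at d.
      At f: p is true, p \to \Box r is true, so p \land (p \to \Box r) is true.
Satisfying worlds: {b, c, d, f, g, i}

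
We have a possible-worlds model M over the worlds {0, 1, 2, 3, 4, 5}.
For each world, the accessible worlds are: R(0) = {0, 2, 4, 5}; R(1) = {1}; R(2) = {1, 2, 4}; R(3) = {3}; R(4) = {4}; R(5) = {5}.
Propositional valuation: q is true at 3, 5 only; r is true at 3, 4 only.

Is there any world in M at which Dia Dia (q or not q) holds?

Let φ = Dia Dia (q or not q). Evaluate φ at each world:
  0 (successors {0, 2, 4, 5}): φ is true.
  1 (successors {1}): φ is true.
  2 (successors {1, 2, 4}): φ is true.
  3 (successors {3}): φ is true.
  4 (successors {4}): φ is true.
  5 (successors {5}): φ is true.
Detail at 0 (witness):
  At 0: Dia Dia (q or not q) requires Dia (q or not q) at some successor in {0, 2, 4, 5}.
    Dia (q or not q) holds at 0, so Dia Dia (q or not q) is true at 0.
      At 0: Dia (q or not q) requires q or not q at some successor in {0, 2, 4, 5}.
        q or not q holds at 0, so Dia (q or not q) is true at 0.

Yes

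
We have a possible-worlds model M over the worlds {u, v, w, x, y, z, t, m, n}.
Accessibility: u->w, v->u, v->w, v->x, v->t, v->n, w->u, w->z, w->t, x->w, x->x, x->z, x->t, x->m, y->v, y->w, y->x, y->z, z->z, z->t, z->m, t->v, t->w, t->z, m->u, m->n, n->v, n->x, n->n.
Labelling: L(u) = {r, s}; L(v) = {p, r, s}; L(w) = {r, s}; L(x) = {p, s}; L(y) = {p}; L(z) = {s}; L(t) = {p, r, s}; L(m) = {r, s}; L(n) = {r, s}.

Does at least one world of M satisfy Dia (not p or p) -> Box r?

Let φ = Dia (not p or p) -> Box r. Evaluate φ at each world:
  u (successors {w}): φ is true.
  v (successors {u, w, x, t, n}): φ is false.
  w (successors {u, z, t}): φ is false.
  x (successors {w, x, z, t, m}): φ is false.
  y (successors {v, w, x, z}): φ is false.
  z (successors {z, t, m}): φ is false.
  t (successors {v, w, z}): φ is false.
  m (successors {u, n}): φ is true.
  n (successors {v, x, n}): φ is false.
Detail at u (witness):
  At u: Dia (not p or p) is true, Box r is true, so Dia (not p or p) -> Box r is true.
    At u: Dia (not p or p) requires not p or p at some successor in {w}.
      not p or p holds at w, so Dia (not p or p) is true at u.
    At u: Box r requires r at every successor {w}.
      At w: r is true.
    So Box r is true at u.

Yes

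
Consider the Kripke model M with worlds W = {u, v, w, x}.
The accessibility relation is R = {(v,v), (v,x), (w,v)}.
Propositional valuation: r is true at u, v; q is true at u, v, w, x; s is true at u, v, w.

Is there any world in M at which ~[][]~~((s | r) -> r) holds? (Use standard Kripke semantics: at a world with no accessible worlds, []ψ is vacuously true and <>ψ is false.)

Let φ = ~[][]~~((s | r) -> r). Evaluate φ at each world:
  u (successors ∅): φ is false.
  v (successors {v, x}): φ is false.
  w (successors {v}): φ is false.
  x (successors ∅): φ is false.
For instance, at v:
  At v: [][]~~((s | r) -> r) is true, so ~[][]~~((s | r) -> r) is false.
    At v: [][]~~((s | r) -> r) requires []~~((s | r) -> r) at every successor {v, x}.
      At v: []~~((s | r) -> r) is true.
      At x: []~~((s | r) -> r) is true.
    So [][]~~((s | r) -> r) is true at v.

No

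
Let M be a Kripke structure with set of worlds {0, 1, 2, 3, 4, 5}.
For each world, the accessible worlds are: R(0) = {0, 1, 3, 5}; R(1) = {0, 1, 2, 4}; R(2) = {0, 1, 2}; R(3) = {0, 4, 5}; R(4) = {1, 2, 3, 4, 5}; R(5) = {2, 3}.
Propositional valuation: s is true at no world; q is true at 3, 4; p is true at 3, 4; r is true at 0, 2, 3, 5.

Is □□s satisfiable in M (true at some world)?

No

Recall that □ψ holds at a world iff ψ holds at every accessible world, and ◇ψ holds iff ψ holds at some accessible world.
Let φ = □□s. Evaluate φ at each world:
  0 (successors {0, 1, 3, 5}): φ is false.
  1 (successors {0, 1, 2, 4}): φ is false.
  2 (successors {0, 1, 2}): φ is false.
  3 (successors {0, 4, 5}): φ is false.
  4 (successors {1, 2, 3, 4, 5}): φ is false.
  5 (successors {2, 3}): φ is false.
For instance, at 0:
  At 0: □□s requires □s at every successor {0, 1, 3, 5}.
    □s fails at 0, so □□s is false at 0.
      At 0: □s requires s at every successor {0, 1, 3, 5}.
        s fails at 0, so □s is false at 0.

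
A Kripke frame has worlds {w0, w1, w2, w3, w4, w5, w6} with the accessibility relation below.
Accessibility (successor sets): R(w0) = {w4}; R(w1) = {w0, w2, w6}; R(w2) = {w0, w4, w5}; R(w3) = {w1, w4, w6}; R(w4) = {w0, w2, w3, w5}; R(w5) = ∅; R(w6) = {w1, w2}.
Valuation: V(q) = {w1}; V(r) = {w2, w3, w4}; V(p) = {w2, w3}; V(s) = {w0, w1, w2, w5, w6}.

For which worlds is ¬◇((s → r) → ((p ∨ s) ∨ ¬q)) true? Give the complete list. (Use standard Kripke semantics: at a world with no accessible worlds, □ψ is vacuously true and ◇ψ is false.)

w5

Let φ = ¬◇((s → r) → ((p ∨ s) ∨ ¬q)). Evaluate φ at each world:
  w0 (successors {w4}): φ is false.
  w1 (successors {w0, w2, w6}): φ is false.
  w2 (successors {w0, w4, w5}): φ is false.
  w3 (successors {w1, w4, w6}): φ is false.
  w4 (successors {w0, w2, w3, w5}): φ is false.
  w5 (successors ∅): φ is true.
  w6 (successors {w1, w2}): φ is false.
For instance, at w1:
  At w1: ◇((s → r) → ((p ∨ s) ∨ ¬q)) is true, so ¬◇((s → r) → ((p ∨ s) ∨ ¬q)) is false.
    At w1: ◇((s → r) → ((p ∨ s) ∨ ¬q)) requires (s → r) → ((p ∨ s) ∨ ¬q) at some successor in {w0, w2, w6}.
      (s → r) → ((p ∨ s) ∨ ¬q) holds at w0, so ◇((s → r) → ((p ∨ s) ∨ ¬q)) is true at w1.
Satisfying worlds: {w5}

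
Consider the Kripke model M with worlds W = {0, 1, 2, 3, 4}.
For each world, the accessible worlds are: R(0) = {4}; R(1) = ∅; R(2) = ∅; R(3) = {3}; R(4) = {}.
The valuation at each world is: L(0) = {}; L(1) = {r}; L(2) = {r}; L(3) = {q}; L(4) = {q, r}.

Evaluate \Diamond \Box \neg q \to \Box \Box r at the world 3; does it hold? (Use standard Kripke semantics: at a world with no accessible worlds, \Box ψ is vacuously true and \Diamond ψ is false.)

Yes

At 3: \Diamond \Box \neg q is false, \Box \Box r is false, so \Diamond \Box \neg q \to \Box \Box r is true.
  At 3: \Diamond \Box \neg q requires \Box \neg q at some successor in {3}.
    At 3: \Box \neg q is false.
  So \Diamond \Box \neg q is false at 3.
  At 3: \Box \Box r requires \Box r at every successor {3}.
    \Box r fails at 3, so \Box \Box r is false at 3.
      At 3: \Box r requires r at every successor {3}.
        r fails at 3, so \Box r is false at 3.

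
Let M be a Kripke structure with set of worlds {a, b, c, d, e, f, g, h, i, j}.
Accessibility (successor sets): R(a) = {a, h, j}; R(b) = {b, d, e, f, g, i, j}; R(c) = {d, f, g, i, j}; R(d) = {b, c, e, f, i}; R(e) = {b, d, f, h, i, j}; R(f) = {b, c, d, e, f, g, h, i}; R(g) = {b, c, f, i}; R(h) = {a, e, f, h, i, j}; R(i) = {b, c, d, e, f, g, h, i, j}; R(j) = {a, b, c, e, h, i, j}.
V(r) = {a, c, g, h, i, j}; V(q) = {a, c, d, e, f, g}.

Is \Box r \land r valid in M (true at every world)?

No

Recall that \Box ψ holds at a world iff ψ holds at every accessible world, and \Diamond ψ holds iff ψ holds at some accessible world.
Let φ = \Box r \land r. Evaluate φ at each world:
  a (successors {a, h, j}): φ is true.
  b (successors {b, d, e, f, g, i, j}): φ is false.
  c (successors {d, f, g, i, j}): φ is false.
  d (successors {b, c, e, f, i}): φ is false.
  e (successors {b, d, f, h, i, j}): φ is false.
  f (successors {b, c, d, e, f, g, h, i}): φ is false.
  g (successors {b, c, f, i}): φ is false.
  h (successors {a, e, f, h, i, j}): φ is false.
  i (successors {b, c, d, e, f, g, h, i, j}): φ is false.
  j (successors {a, b, c, e, h, i, j}): φ is false.
Detail at b (counterexample):
  At b: \Box r is false, r is false, so \Box r \land r is false.
    At b: \Box r requires r at every successor {b, d, e, f, g, i, j}.
      r fails at b, so \Box r is false at b.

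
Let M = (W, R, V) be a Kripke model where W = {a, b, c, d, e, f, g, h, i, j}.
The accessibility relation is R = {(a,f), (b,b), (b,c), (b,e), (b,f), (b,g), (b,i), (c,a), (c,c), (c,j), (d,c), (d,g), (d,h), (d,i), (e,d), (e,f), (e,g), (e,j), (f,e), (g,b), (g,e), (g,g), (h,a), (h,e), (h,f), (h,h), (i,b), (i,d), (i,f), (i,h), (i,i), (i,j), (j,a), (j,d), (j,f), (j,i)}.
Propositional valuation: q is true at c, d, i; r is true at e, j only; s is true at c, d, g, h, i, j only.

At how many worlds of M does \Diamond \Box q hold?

Let φ = \Diamond \Box q. Evaluate φ at each world:
  a (successors {f}): φ is false.
  b (successors {b, c, e, f, g, i}): φ is false.
  c (successors {a, c, j}): φ is false.
  d (successors {c, g, h, i}): φ is false.
  e (successors {d, f, g, j}): φ is false.
  f (successors {e}): φ is false.
  g (successors {b, e, g}): φ is false.
  h (successors {a, e, f, h}): φ is false.
  i (successors {b, d, f, h, i, j}): φ is false.
  j (successors {a, d, f, i}): φ is false.
For instance, at i:
  At i: \Diamond \Box q requires \Box q at some successor in {b, d, f, h, i, j}.
    At b: \Box q is false.
    At d: \Box q is false.
    At f: \Box q is false.
    At h: \Box q is false.
    At i: \Box q is false.
    At j: \Box q is false.
  So \Diamond \Box q is false at i.
Satisfying worlds: none.

0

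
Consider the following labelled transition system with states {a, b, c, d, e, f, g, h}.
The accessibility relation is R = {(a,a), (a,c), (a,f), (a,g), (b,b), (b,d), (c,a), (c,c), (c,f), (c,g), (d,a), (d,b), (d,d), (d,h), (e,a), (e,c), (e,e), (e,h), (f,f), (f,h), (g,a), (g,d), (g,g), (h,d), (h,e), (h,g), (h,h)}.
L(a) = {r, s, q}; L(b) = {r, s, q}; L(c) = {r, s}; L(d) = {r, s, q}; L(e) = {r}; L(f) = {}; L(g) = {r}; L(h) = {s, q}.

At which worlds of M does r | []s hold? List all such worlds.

Let φ = r | []s. Evaluate φ at each world:
  a (successors {a, c, f, g}): φ is true.
  b (successors {b, d}): φ is true.
  c (successors {a, c, f, g}): φ is true.
  d (successors {a, b, d, h}): φ is true.
  e (successors {a, c, e, h}): φ is true.
  f (successors {f, h}): φ is false.
  g (successors {a, d, g}): φ is true.
  h (successors {d, e, g, h}): φ is false.
For instance, at d:
  At d: r is true, []s is true, so r | []s is true.
    At d: []s requires s at every successor {a, b, d, h}.
      At a: s is true.
      At b: s is true.
      At d: s is true.
      At h: s is true.
    So []s is true at d.
Satisfying worlds: {a, b, c, d, e, g}

a, b, c, d, e, g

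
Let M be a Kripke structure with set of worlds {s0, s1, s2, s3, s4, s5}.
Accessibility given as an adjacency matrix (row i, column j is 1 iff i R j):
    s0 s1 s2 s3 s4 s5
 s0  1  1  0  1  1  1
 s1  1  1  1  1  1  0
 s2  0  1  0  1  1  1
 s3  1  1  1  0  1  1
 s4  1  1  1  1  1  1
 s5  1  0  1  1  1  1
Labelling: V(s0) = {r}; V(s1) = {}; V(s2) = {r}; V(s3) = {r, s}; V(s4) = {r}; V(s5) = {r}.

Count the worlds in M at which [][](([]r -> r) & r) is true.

Let φ = [][](([]r -> r) & r). Evaluate φ at each world:
  s0 (successors {s0, s1, s3, s4, s5}): φ is false.
  s1 (successors {s0, s1, s2, s3, s4}): φ is false.
  s2 (successors {s1, s3, s4, s5}): φ is false.
  s3 (successors {s0, s1, s2, s4, s5}): φ is false.
  s4 (successors {s0, s1, s2, s3, s4, s5}): φ is false.
  s5 (successors {s0, s2, s3, s4, s5}): φ is false.
For instance, at s3:
  At s3: [][](([]r -> r) & r) requires [](([]r -> r) & r) at every successor {s0, s1, s2, s4, s5}.
    [](([]r -> r) & r) fails at s0, so [][](([]r -> r) & r) is false at s3.
      At s0: [](([]r -> r) & r) requires ([]r -> r) & r at every successor {s0, s1, s3, s4, s5}.
        ([]r -> r) & r fails at s1, so [](([]r -> r) & r) is false at s0.
Satisfying worlds: none.

0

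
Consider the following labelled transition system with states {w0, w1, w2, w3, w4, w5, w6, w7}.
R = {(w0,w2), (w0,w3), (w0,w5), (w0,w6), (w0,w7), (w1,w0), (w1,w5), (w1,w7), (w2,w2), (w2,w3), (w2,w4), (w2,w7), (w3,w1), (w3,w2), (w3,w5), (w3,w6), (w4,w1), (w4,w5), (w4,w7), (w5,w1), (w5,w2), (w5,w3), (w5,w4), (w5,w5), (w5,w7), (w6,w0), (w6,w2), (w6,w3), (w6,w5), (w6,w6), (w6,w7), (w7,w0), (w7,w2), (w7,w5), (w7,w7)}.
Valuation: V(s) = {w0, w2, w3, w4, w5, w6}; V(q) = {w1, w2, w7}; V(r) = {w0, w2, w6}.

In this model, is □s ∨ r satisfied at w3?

No

Recall that □ψ holds at a world iff ψ holds at every accessible world, and ◇ψ holds iff ψ holds at some accessible world.
At w3: □s is false, r is false, so □s ∨ r is false.
  At w3: □s requires s at every successor {w1, w2, w5, w6}.
    s fails at w1, so □s is false at w3.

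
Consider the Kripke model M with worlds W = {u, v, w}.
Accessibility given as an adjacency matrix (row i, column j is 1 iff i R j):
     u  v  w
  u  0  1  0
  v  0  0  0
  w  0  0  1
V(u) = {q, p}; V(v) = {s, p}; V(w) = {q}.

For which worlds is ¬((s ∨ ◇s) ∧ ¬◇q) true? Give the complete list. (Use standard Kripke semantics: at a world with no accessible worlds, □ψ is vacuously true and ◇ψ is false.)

w

Let φ = ¬((s ∨ ◇s) ∧ ¬◇q). Evaluate φ at each world:
  u (successors {v}): φ is false.
  v (successors ∅): φ is false.
  w (successors {w}): φ is true.
For instance, at w:
  At w: (s ∨ ◇s) ∧ ¬◇q is false, so ¬((s ∨ ◇s) ∧ ¬◇q) is true.
    At w: s ∨ ◇s is false, ¬◇q is false, so (s ∨ ◇s) ∧ ¬◇q is false.
      At w: s is false, ◇s is false, so s ∨ ◇s is false.
      At w: ◇q is true, so ¬◇q is false.
Satisfying worlds: {w}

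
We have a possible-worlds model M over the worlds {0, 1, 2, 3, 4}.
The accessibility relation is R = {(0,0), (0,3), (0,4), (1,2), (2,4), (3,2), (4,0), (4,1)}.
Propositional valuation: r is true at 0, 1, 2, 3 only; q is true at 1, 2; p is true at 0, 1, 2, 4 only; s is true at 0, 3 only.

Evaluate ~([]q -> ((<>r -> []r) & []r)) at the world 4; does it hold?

At 4: []q -> ((<>r -> []r) & []r) is true, so ~([]q -> ((<>r -> []r) & []r)) is false.
  At 4: []q is false, (<>r -> []r) & []r is true, so []q -> ((<>r -> []r) & []r) is true.
    At 4: []q requires q at every successor {0, 1}.
      q fails at 0, so []q is false at 4.
    At 4: <>r -> []r is true, []r is true, so (<>r -> []r) & []r is true.
      At 4: <>r is true, []r is true, so <>r -> []r is true.
      At 4: []r requires r at every successor {0, 1}.
        At 0: r is true.
        At 1: r is true.
      So []r is true at 4.

No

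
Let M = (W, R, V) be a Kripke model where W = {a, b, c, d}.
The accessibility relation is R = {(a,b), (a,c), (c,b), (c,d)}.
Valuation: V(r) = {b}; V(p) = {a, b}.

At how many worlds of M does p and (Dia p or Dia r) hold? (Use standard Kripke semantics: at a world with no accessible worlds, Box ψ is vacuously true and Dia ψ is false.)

1

Let φ = p and (Dia p or Dia r). Evaluate φ at each world:
  a (successors {b, c}): φ is true.
  b (successors ∅): φ is false.
  c (successors {b, d}): φ is false.
  d (successors ∅): φ is false.
For instance, at c:
  At c: p is false, Dia p or Dia r is true, so p and (Dia p or Dia r) is false.
    At c: Dia p is true, Dia r is true, so Dia p or Dia r is true.
      At c: Dia p requires p at some successor in {b, d}.
        p holds at b, so Dia p is true at c.
      At c: Dia r requires r at some successor in {b, d}.
        r holds at b, so Dia r is true at c.
Satisfying worlds: {a}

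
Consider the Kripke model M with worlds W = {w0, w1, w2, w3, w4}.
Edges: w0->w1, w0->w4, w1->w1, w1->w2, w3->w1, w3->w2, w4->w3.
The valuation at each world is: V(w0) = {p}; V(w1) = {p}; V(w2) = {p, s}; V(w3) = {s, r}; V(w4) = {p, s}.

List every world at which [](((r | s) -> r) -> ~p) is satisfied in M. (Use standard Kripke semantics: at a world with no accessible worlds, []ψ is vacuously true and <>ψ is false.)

Let φ = [](((r | s) -> r) -> ~p). Evaluate φ at each world:
  w0 (successors {w1, w4}): φ is false.
  w1 (successors {w1, w2}): φ is false.
  w2 (successors ∅): φ is true.
  w3 (successors {w1, w2}): φ is false.
  w4 (successors {w3}): φ is true.
For instance, at w1:
  At w1: [](((r | s) -> r) -> ~p) requires ((r | s) -> r) -> ~p at every successor {w1, w2}.
    ((r | s) -> r) -> ~p fails at w1, so [](((r | s) -> r) -> ~p) is false at w1.
Satisfying worlds: {w2, w4}

w2, w4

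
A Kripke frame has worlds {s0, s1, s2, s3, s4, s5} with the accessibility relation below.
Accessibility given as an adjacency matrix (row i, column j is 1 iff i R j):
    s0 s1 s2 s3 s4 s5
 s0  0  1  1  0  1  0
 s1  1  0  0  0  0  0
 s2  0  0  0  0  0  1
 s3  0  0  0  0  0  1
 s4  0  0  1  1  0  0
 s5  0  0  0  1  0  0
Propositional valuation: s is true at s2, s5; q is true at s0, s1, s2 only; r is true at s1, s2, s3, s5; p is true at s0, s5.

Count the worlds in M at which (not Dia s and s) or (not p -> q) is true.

4

Let φ = (not Dia s and s) or (not p -> q). Evaluate φ at each world:
  s0 (successors {s1, s2, s4}): φ is true.
  s1 (successors {s0}): φ is true.
  s2 (successors {s5}): φ is true.
  s3 (successors {s5}): φ is false.
  s4 (successors {s2, s3}): φ is false.
  s5 (successors {s3}): φ is true.
For instance, at s5:
  At s5: not Dia s and s is true, not p -> q is true, so (not Dia s and s) or (not p -> q) is true.
    At s5: not Dia s is true, s is true, so not Dia s and s is true.
      At s5: Dia s is false, so not Dia s is true.
Satisfying worlds: {s0, s1, s2, s5}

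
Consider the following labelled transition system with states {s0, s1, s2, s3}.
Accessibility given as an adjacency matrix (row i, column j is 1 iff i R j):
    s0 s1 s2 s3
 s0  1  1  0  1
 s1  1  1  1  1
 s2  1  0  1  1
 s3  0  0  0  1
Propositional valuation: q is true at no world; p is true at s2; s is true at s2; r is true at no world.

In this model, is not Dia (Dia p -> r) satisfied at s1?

Recall that Dia ψ holds at a world iff ψ holds at some accessible world.
At s1: Dia (Dia p -> r) is true, so not Dia (Dia p -> r) is false.
  At s1: Dia (Dia p -> r) requires Dia p -> r at some successor in {s0, s1, s2, s3}.
    Dia p -> r holds at s0, so Dia (Dia p -> r) is true at s1.
      At s0: Dia p is false, r is false, so Dia p -> r is true.

No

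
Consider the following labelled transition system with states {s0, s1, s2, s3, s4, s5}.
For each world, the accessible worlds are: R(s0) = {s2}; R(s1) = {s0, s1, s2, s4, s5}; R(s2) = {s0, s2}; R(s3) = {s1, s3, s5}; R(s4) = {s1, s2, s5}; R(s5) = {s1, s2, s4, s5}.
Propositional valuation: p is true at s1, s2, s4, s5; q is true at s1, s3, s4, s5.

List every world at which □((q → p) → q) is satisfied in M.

Recall that □ψ holds at a world iff ψ holds at every accessible world, and ◇ψ holds iff ψ holds at some accessible world.
Let φ = □((q → p) → q). Evaluate φ at each world:
  s0 (successors {s2}): φ is false.
  s1 (successors {s0, s1, s2, s4, s5}): φ is false.
  s2 (successors {s0, s2}): φ is false.
  s3 (successors {s1, s3, s5}): φ is true.
  s4 (successors {s1, s2, s5}): φ is false.
  s5 (successors {s1, s2, s4, s5}): φ is false.
For instance, at s1:
  At s1: □((q → p) → q) requires (q → p) → q at every successor {s0, s1, s2, s4, s5}.
    (q → p) → q fails at s0, so □((q → p) → q) is false at s1.
Satisfying worlds: {s3}

s3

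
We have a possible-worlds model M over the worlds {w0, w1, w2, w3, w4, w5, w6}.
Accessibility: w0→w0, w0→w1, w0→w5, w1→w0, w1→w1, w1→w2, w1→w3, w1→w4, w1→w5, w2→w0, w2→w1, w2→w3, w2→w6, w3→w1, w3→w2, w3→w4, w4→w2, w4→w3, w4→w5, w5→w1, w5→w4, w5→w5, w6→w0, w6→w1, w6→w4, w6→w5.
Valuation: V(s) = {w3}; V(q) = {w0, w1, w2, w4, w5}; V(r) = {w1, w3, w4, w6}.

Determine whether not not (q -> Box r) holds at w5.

At w5: not (q -> Box r) is true, so not not (q -> Box r) is false.
  At w5: q -> Box r is false, so not (q -> Box r) is true.
    At w5: q is true, Box r is false, so q -> Box r is false.
      At w5: Box r requires r at every successor {w1, w4, w5}.
        r fails at w5, so Box r is false at w5.

No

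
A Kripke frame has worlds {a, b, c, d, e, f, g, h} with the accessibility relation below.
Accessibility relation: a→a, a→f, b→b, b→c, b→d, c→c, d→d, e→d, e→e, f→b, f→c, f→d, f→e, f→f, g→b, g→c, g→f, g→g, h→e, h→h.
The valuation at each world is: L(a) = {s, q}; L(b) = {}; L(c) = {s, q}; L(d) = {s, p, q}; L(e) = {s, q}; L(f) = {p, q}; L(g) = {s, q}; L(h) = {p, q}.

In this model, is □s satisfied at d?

Yes

Recall that □ψ holds at a world iff ψ holds at every accessible world, and ◇ψ holds iff ψ holds at some accessible world.
At d: □s requires s at every successor {d}.
  At d: s is true.
So □s is true at d.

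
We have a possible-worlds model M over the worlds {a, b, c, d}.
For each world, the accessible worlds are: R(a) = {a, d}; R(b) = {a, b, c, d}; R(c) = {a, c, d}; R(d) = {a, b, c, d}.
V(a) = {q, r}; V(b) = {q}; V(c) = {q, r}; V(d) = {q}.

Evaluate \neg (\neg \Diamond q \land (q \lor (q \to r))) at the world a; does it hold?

Yes

At a: \neg \Diamond q \land (q \lor (q \to r)) is false, so \neg (\neg \Diamond q \land (q \lor (q \to r))) is true.
  At a: \neg \Diamond q is false, q \lor (q \to r) is true, so \neg \Diamond q \land (q \lor (q \to r)) is false.
    At a: \Diamond q is true, so \neg \Diamond q is false.
      At a: \Diamond q requires q at some successor in {a, d}.
        q holds at a, so \Diamond q is true at a.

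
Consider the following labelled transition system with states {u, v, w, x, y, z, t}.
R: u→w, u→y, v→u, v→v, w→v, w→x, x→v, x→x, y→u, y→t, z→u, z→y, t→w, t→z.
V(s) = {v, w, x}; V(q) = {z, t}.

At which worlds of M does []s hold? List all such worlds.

w, x

Recall that []ψ holds at a world iff ψ holds at every accessible world, and <>ψ holds iff ψ holds at some accessible world.
Let φ = []s. Evaluate φ at each world:
  u (successors {w, y}): φ is false.
  v (successors {u, v}): φ is false.
  w (successors {v, x}): φ is true.
  x (successors {v, x}): φ is true.
  y (successors {u, t}): φ is false.
  z (successors {u, y}): φ is false.
  t (successors {w, z}): φ is false.
For instance, at y:
  At y: []s requires s at every successor {u, t}.
    s fails at u, so []s is false at y.
Satisfying worlds: {w, x}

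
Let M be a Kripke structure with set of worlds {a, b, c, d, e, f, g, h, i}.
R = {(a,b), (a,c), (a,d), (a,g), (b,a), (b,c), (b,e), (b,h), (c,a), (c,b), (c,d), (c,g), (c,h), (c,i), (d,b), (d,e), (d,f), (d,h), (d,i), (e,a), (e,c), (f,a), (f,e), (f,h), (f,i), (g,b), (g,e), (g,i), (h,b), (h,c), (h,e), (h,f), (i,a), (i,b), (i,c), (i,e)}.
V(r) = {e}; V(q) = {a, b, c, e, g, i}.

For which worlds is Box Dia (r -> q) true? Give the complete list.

a, b, c, d, e, f, g, h, i

Let φ = Box Dia (r -> q). Evaluate φ at each world:
  a (successors {b, c, d, g}): φ is true.
  b (successors {a, c, e, h}): φ is true.
  c (successors {a, b, d, g, h, i}): φ is true.
  d (successors {b, e, f, h, i}): φ is true.
  e (successors {a, c}): φ is true.
  f (successors {a, e, h, i}): φ is true.
  g (successors {b, e, i}): φ is true.
  h (successors {b, c, e, f}): φ is true.
  i (successors {a, b, c, e}): φ is true.
For instance, at i:
  At i: Box Dia (r -> q) requires Dia (r -> q) at every successor {a, b, c, e}.
    At a: Dia (r -> q) is true.
    At b: Dia (r -> q) is true.
    At c: Dia (r -> q) is true.
    At e: Dia (r -> q) is true.
  So Box Dia (r -> q) is true at i.
Satisfying worlds: {a, b, c, d, e, f, g, h, i}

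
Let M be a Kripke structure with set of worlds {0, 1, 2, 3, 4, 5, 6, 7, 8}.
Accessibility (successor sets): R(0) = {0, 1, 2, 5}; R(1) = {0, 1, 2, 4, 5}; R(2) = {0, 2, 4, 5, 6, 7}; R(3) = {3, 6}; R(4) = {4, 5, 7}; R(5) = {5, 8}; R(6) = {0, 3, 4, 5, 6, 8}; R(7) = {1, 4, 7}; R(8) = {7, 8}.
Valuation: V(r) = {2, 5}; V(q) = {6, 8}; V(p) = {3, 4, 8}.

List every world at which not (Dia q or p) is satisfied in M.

Let φ = not (Dia q or p). Evaluate φ at each world:
  0 (successors {0, 1, 2, 5}): φ is true.
  1 (successors {0, 1, 2, 4, 5}): φ is true.
  2 (successors {0, 2, 4, 5, 6, 7}): φ is false.
  3 (successors {3, 6}): φ is false.
  4 (successors {4, 5, 7}): φ is false.
  5 (successors {5, 8}): φ is false.
  6 (successors {0, 3, 4, 5, 6, 8}): φ is false.
  7 (successors {1, 4, 7}): φ is true.
  8 (successors {7, 8}): φ is false.
For instance, at 8:
  At 8: Dia q or p is true, so not (Dia q or p) is false.
    At 8: Dia q is true, p is true, so Dia q or p is true.
      At 8: Dia q requires q at some successor in {7, 8}.
        q holds at 8, so Dia q is true at 8.
Satisfying worlds: {0, 1, 7}

0, 1, 7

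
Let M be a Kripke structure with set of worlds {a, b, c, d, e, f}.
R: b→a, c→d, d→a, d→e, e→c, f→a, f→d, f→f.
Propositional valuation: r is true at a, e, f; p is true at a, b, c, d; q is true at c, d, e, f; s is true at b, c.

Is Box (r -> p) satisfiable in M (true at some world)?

Yes

Let φ = Box (r -> p). Evaluate φ at each world:
  a (successors ∅): φ is true.
  b (successors {a}): φ is true.
  c (successors {d}): φ is true.
  d (successors {a, e}): φ is false.
  e (successors {c}): φ is true.
  f (successors {a, d, f}): φ is false.
Detail at a (witness):
  At a: no accessible worlds, so Box (r -> p) holds vacuously.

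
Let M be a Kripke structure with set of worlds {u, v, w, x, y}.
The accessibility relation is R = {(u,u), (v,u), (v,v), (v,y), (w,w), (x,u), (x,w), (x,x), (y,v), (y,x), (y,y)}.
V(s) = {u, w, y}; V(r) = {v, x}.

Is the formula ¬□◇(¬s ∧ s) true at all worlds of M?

Let φ = ¬□◇(¬s ∧ s). Evaluate φ at each world:
  u (successors {u}): φ is true.
  v (successors {u, v, y}): φ is true.
  w (successors {w}): φ is true.
  x (successors {u, w, x}): φ is true.
  y (successors {v, x, y}): φ is true.
For instance, at x:
  At x: □◇(¬s ∧ s) is false, so ¬□◇(¬s ∧ s) is true.
    At x: □◇(¬s ∧ s) requires ◇(¬s ∧ s) at every successor {u, w, x}.
      ◇(¬s ∧ s) fails at u, so □◇(¬s ∧ s) is false at x.

Yes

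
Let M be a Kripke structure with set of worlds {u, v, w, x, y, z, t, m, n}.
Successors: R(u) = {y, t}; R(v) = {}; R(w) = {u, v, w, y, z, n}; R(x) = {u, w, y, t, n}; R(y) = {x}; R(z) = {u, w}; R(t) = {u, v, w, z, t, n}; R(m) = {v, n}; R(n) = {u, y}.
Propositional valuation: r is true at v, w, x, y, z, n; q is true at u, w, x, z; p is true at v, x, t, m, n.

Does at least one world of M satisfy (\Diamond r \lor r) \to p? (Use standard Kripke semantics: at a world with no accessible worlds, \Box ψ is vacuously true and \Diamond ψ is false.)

Let φ = (\Diamond r \lor r) \to p. Evaluate φ at each world:
  u (successors {y, t}): φ is false.
  v (successors ∅): φ is true.
  w (successors {u, v, w, y, z, n}): φ is false.
  x (successors {u, w, y, t, n}): φ is true.
  y (successors {x}): φ is false.
  z (successors {u, w}): φ is false.
  t (successors {u, v, w, z, t, n}): φ is true.
  m (successors {v, n}): φ is true.
  n (successors {u, y}): φ is true.
Detail at v (witness):
  At v: \Diamond r \lor r is true, p is true, so (\Diamond r \lor r) \to p is true.
    At v: \Diamond r is false, r is true, so \Diamond r \lor r is true.
      At v: no accessible worlds, so \Diamond r is false.

Yes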